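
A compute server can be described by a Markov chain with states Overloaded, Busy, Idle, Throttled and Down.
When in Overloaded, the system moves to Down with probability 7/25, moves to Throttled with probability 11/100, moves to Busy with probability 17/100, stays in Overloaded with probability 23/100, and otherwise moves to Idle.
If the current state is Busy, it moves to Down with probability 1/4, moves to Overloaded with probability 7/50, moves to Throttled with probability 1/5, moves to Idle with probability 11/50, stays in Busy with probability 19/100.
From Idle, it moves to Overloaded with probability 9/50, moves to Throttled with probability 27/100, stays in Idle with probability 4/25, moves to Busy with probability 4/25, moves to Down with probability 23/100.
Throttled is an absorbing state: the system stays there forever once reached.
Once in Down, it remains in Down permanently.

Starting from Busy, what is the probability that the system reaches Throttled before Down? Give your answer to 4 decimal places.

Let h(s) be the probability of absorption at Throttled starting from transient state s. Then h(Throttled) = 1 and h(Down) = 0. By first-step analysis:
h(Overloaded) = 0.23·h(Overloaded) + 0.17·h(Busy) + 0.21·h(Idle) + 0.11·1 + 0.28·0
h(Busy) = 0.14·h(Overloaded) + 0.19·h(Busy) + 0.22·h(Idle) + 0.2·1 + 0.25·0
h(Idle) = 0.18·h(Overloaded) + 0.16·h(Busy) + 0.16·h(Idle) + 0.27·1 + 0.23·0
Solving: h(Overloaded) = 0.3733, h(Busy) = 0.4434, h(Idle) = 0.4859.
Starting from Busy, the probability is 0.4434.

0.4434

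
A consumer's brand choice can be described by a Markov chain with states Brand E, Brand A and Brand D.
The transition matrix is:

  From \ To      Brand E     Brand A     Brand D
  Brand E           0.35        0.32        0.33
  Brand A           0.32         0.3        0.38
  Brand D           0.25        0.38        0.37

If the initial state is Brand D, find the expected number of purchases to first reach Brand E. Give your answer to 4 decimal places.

3.6413

Let t(s) be the expected number of purchases to first reach Brand E from state s, with t(Brand E) = 0. Conditioning on the first purchase:
t(Brand A) = 1 + 0.3·t(Brand A) + 0.38·t(Brand D)
t(Brand D) = 1 + 0.38·t(Brand A) + 0.37·t(Brand D)
Solving: t(Brand A) = 3.4053, t(Brand D) = 3.6413.
Expected purchases from Brand D to Brand E: 3.6413.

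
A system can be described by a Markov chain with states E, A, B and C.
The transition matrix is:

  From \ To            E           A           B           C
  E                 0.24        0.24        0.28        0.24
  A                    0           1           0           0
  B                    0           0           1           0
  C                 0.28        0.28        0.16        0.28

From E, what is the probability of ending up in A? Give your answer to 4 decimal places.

0.5000

Let h(s) be the probability of absorption at A starting from transient state s. Then h(A) = 1 and h(B) = 0. By first-step analysis:
h(E) = 0.24·h(E) + 0.24·1 + 0.28·0 + 0.24·h(C)
h(C) = 0.28·h(E) + 0.28·1 + 0.16·0 + 0.28·h(C)
Solving: h(E) = 0.5000, h(C) = 0.5833.
Starting from E, the probability is 0.5000.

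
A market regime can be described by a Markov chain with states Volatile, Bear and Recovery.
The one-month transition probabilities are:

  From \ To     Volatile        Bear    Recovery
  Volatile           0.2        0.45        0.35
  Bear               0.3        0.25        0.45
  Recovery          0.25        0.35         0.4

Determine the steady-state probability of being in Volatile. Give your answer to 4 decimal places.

Let the stationary distribution be π with π = πP and π_1 + π_2 + π_3 = 1.
π_1 = 0.2·π_1 + 0.3·π_2 + 0.25·π_3
π_2 = 0.45·π_1 + 0.25·π_2 + 0.35·π_3
Solving with the normalization constraint gives π = (0.2543, 0.3413, 0.4043).
So the stationary probability of Volatile is 0.2543.

0.2543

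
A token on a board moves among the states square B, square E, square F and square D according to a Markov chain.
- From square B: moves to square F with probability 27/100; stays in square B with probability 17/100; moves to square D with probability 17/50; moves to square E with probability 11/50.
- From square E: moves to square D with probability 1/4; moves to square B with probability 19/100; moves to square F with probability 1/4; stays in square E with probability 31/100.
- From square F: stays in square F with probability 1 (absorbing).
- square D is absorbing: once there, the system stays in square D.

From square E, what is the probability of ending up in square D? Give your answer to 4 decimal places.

Let h(s) be the probability of absorption at square D starting from transient state s. Then h(square D) = 1 and h(square F) = 0. By first-step analysis:
h(square B) = 0.17·h(square B) + 0.22·h(square E) + 0.27·0 + 0.34·1
h(square E) = 0.19·h(square B) + 0.31·h(square E) + 0.25·0 + 0.25·1
Solving: h(square B) = 0.5455, h(square E) = 0.5125.
Starting from square E, the probability is 0.5125.

0.5125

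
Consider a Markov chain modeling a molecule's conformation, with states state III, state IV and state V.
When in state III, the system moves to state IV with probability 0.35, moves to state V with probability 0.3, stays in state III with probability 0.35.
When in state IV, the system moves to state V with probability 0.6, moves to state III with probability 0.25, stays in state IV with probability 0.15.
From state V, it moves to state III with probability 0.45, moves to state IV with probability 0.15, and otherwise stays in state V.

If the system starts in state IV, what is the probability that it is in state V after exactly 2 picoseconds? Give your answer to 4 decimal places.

Sum over the intermediate state after 1 picosecond:
P = P(state IV→state III)·P(state III→state V) + P(state IV→state IV)·P(state IV→state V) + P(state IV→state V)·P(state V→state V)
  = 0.25×0.3 + 0.15×0.6 + 0.6×0.4
  = 0.0750 + 0.0900 + 0.2400 = 0.4050

0.4050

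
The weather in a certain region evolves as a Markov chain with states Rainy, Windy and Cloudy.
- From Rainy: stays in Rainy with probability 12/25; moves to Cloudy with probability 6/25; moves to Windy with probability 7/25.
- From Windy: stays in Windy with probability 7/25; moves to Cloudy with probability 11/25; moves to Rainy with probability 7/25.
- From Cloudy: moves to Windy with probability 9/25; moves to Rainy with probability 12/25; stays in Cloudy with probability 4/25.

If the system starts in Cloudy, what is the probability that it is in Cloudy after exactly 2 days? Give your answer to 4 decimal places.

Sum over the intermediate state after 1 day:
P = P(Cloudy→Rainy)·P(Rainy→Cloudy) + P(Cloudy→Windy)·P(Windy→Cloudy) + P(Cloudy→Cloudy)·P(Cloudy→Cloudy)
  = 0.48×0.24 + 0.36×0.44 + 0.16×0.16
  = 0.1152 + 0.1584 + 0.0256 = 0.2992

0.2992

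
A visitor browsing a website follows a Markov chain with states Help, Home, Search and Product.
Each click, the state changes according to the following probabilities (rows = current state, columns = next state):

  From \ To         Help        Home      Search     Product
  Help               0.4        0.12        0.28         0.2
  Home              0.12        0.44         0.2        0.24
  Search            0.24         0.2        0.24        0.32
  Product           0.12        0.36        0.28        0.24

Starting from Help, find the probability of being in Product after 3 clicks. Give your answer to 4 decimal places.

0.2501

Propagate the distribution vector 3 clicks from Help.
After 0 clicks: (1.0000, 0.0000, 0.0000, 0.0000)
After 1 click: (0.4000, 0.1200, 0.2800, 0.2000)
After 2 clicks: (0.2656, 0.2288, 0.2592, 0.2464)
After 3 clicks: (0.2255, 0.2731, 0.2513, 0.2501)
P(in Product after 3 clicks) = 0.2501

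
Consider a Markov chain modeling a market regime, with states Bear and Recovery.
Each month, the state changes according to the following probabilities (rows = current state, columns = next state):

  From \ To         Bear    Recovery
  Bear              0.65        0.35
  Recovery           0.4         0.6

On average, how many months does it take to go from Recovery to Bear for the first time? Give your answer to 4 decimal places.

2.5000

Let t(s) be the expected number of months to first reach Bear from state s, with t(Bear) = 0. Conditioning on the first month:
t(Recovery) = 1 + 0.6·t(Recovery)
Solving: t(Recovery) = 2.5000.
Expected months from Recovery to Bear: 2.5000.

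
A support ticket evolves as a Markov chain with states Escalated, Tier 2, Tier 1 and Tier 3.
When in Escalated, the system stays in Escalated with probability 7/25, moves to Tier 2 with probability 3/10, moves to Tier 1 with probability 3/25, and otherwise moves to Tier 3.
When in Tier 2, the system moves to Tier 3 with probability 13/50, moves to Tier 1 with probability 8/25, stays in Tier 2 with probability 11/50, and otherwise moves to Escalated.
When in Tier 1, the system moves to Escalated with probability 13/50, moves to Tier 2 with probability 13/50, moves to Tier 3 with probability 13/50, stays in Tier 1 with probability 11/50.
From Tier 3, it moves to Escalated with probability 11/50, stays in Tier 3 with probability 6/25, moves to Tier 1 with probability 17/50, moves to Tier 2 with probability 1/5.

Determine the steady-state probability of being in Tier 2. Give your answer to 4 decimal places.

0.2440

Let the stationary distribution be π with π = πP and π_1 + π_2 + π_3 + π_4 = 1.
π_1 = 0.28·π_1 + 0.2·π_2 + 0.26·π_3 + 0.22·π_4
π_2 = 0.3·π_1 + 0.22·π_2 + 0.26·π_3 + 0.2·π_4
π_3 = 0.12·π_1 + 0.32·π_2 + 0.22·π_3 + 0.34·π_4
Solving with the normalization constraint gives π = (0.2396, 0.2440, 0.2522, 0.2643).
So the stationary probability of Tier 2 is 0.2440.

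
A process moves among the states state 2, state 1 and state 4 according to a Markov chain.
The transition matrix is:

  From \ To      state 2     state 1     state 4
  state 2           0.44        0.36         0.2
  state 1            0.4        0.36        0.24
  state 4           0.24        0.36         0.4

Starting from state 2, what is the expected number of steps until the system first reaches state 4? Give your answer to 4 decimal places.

4.6642

Let t(s) be the expected number of steps to first reach state 4 from state s, with t(state 4) = 0. Conditioning on the first step:
t(state 2) = 1 + 0.44·t(state 2) + 0.36·t(state 1)
t(state 1) = 1 + 0.4·t(state 2) + 0.36·t(state 1)
Solving: t(state 2) = 4.6642, t(state 1) = 4.4776.
Expected steps from state 2 to state 4: 4.6642.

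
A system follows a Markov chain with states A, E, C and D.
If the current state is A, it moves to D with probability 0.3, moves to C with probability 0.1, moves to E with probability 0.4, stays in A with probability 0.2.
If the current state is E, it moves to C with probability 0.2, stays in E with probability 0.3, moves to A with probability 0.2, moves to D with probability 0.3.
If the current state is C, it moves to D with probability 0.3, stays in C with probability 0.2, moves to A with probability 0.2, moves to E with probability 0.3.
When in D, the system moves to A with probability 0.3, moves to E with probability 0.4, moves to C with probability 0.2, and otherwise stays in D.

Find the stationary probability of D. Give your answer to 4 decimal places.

Let the stationary distribution be π with π = πP and π_1 + π_2 + π_3 + π_4 = 1.
π_1 = 0.2·π_1 + 0.2·π_2 + 0.2·π_3 + 0.3·π_4
π_2 = 0.4·π_1 + 0.3·π_2 + 0.3·π_3 + 0.4·π_4
π_3 = 0.1·π_1 + 0.2·π_2 + 0.2·π_3 + 0.2·π_4
Solving with the normalization constraint gives π = (0.2250, 0.3475, 0.1775, 0.2500).
So the stationary probability of D is 0.2500.

0.2500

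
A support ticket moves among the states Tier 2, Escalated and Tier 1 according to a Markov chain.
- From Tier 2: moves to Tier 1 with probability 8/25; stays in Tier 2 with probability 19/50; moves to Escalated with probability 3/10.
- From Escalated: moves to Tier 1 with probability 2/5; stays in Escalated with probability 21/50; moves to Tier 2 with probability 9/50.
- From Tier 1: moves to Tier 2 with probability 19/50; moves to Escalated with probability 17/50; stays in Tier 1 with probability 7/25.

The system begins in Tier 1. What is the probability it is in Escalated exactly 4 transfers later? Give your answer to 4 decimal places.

Propagate the distribution vector 4 transfers from Tier 1.
After 0 transfers: (0.0000, 0.0000, 1.0000)
After 1 transfer: (0.3800, 0.3400, 0.2800)
After 2 transfers: (0.3120, 0.3520, 0.3360)
After 3 transfers: (0.3096, 0.3557, 0.3347)
After 4 transfers: (0.3089, 0.3561, 0.3351)
P(in Escalated after 4 transfers) = 0.3561

0.3561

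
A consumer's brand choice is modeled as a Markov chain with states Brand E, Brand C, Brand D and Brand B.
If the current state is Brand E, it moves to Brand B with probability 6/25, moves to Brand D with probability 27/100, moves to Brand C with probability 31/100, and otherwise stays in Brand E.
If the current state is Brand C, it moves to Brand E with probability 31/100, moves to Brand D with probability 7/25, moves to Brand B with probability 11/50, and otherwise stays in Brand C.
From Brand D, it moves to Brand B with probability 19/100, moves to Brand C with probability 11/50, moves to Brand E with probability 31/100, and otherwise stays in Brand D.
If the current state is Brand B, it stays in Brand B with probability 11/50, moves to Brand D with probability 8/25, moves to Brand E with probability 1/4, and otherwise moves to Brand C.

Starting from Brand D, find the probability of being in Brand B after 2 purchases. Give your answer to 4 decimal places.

Propagate the distribution vector 2 purchases from Brand D.
After 0 purchases: (0.0000, 0.0000, 1.0000, 0.0000)
After 1 purchase: (0.3100, 0.2200, 0.2800, 0.1900)
After 2 purchases: (0.2583, 0.2394, 0.2845, 0.2178)
P(in Brand B after 2 purchases) = 0.2178

0.2178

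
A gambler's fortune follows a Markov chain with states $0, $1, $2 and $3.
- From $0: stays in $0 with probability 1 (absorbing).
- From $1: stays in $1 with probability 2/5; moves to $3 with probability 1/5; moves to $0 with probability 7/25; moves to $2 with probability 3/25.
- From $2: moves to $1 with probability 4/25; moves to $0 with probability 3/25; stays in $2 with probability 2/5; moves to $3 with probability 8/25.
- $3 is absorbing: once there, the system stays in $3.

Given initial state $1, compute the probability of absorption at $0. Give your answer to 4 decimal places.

0.5352

Let h(s) be the probability of absorption at $0 starting from transient state s. Then h($0) = 1 and h($3) = 0. By first-step analysis:
h($1) = 0.28·1 + 0.4·h($1) + 0.12·h($2) + 0.2·0
h($2) = 0.12·1 + 0.16·h($1) + 0.4·h($2) + 0.32·0
Solving: h($1) = 0.5352, h($2) = 0.3427.
Starting from $1, the probability is 0.5352.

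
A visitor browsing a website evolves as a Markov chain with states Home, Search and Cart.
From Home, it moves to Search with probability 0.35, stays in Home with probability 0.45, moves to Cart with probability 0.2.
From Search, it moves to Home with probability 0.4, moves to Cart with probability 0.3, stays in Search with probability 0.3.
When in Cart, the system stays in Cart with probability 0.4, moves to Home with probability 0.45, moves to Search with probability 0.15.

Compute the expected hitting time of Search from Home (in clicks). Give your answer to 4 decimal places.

Let t(s) be the expected number of clicks to first reach Search from state s, with t(Search) = 0. Conditioning on the first click:
t(Home) = 1 + 0.45·t(Home) + 0.2·t(Cart)
t(Cart) = 1 + 0.45·t(Home) + 0.4·t(Cart)
Solving: t(Home) = 3.3333, t(Cart) = 4.1667.
Expected clicks from Home to Search: 3.3333.

3.3333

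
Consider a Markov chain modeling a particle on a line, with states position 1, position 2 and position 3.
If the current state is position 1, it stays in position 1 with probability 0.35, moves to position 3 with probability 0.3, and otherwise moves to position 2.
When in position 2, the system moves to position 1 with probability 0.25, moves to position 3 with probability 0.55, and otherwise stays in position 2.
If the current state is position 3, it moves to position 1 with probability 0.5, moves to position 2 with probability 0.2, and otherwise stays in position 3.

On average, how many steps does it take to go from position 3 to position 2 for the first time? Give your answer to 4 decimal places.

3.7705

Let t(s) be the expected number of steps to first reach position 2 from state s, with t(position 2) = 0. Conditioning on the first step:
t(position 1) = 1 + 0.35·t(position 1) + 0.3·t(position 3)
t(position 3) = 1 + 0.5·t(position 1) + 0.3·t(position 3)
Solving: t(position 1) = 3.2787, t(position 3) = 3.7705.
Expected steps from position 3 to position 2: 3.7705.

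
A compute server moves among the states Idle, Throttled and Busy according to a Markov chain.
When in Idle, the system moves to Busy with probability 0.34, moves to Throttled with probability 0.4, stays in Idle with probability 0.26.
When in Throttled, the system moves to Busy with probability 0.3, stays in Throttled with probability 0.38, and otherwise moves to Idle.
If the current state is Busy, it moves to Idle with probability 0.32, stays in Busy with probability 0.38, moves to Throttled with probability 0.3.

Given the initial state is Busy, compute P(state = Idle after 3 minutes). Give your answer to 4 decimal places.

Propagate the distribution vector 3 minutes from Busy.
After 0 minutes: (0.0000, 0.0000, 1.0000)
After 1 minute: (0.3200, 0.3000, 0.3800)
After 2 minutes: (0.3008, 0.3560, 0.3432)
After 3 minutes: (0.3020, 0.3586, 0.3395)
P(in Idle after 3 minutes) = 0.3020

0.3020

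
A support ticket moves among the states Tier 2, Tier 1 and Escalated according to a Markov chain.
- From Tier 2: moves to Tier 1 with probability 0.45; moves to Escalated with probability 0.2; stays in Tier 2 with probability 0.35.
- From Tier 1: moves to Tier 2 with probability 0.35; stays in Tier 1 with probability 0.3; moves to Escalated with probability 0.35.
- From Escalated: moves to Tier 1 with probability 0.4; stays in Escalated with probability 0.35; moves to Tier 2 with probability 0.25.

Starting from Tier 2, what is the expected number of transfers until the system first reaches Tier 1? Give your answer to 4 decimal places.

Let t(s) be the expected number of transfers to first reach Tier 1 from state s, with t(Tier 1) = 0. Conditioning on the first transfer:
t(Tier 2) = 1 + 0.35·t(Tier 2) + 0.2·t(Escalated)
t(Escalated) = 1 + 0.25·t(Tier 2) + 0.35·t(Escalated)
Solving: t(Tier 2) = 2.2819, t(Escalated) = 2.4161.
Expected transfers from Tier 2 to Tier 1: 2.2819.

2.2819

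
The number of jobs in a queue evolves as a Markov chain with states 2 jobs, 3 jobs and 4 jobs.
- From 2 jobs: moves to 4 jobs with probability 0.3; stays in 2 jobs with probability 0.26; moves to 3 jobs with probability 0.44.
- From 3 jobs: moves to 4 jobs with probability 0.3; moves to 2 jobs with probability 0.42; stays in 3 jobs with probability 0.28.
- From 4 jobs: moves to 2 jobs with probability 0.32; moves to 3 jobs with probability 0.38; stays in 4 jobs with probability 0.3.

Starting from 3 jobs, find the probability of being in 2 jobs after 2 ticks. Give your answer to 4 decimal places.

Sum over the intermediate state after 1 tick:
P = P(3 jobs→2 jobs)·P(2 jobs→2 jobs) + P(3 jobs→3 jobs)·P(3 jobs→2 jobs) + P(3 jobs→4 jobs)·P(4 jobs→2 jobs)
  = 0.42×0.26 + 0.28×0.42 + 0.3×0.32
  = 0.1092 + 0.1176 + 0.0960 = 0.3228

0.3228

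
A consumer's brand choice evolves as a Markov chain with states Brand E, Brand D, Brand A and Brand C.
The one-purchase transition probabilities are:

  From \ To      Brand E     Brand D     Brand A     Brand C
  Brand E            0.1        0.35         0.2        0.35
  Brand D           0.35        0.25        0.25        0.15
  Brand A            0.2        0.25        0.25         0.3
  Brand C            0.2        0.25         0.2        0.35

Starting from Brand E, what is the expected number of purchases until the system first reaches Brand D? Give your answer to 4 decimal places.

Let t(s) be the expected number of purchases to first reach Brand D from state s, with t(Brand D) = 0. Conditioning on the first purchase:
t(Brand E) = 1 + 0.1·t(Brand E) + 0.2·t(Brand A) + 0.35·t(Brand C)
t(Brand A) = 1 + 0.2·t(Brand E) + 0.25·t(Brand A) + 0.3·t(Brand C)
t(Brand C) = 1 + 0.2·t(Brand E) + 0.2·t(Brand A) + 0.35·t(Brand C)
Solving: t(Brand E) = 3.3898, t(Brand A) = 3.7288, t(Brand C) = 3.7288.
Expected purchases from Brand E to Brand D: 3.3898.

3.3898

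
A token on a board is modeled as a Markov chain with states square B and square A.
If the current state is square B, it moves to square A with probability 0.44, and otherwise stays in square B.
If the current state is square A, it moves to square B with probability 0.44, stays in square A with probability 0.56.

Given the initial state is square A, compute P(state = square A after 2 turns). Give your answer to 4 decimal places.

Sum over the intermediate state after 1 turn:
P = P(square A→square B)·P(square B→square A) + P(square A→square A)·P(square A→square A)
  = 0.44×0.44 + 0.56×0.56
  = 0.1936 + 0.3136 = 0.5072

0.5072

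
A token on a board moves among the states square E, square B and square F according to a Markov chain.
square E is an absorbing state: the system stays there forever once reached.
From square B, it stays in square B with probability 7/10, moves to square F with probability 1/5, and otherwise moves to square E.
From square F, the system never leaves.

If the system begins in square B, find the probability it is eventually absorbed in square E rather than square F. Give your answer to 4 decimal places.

Let h(s) be the probability of absorption at square E starting from transient state s. Then h(square E) = 1 and h(square F) = 0. By first-step analysis:
h(square B) = 0.1·1 + 0.7·h(square B) + 0.2·0
Solving: h(square B) = 0.3333.
Starting from square B, the probability is 0.3333.

0.3333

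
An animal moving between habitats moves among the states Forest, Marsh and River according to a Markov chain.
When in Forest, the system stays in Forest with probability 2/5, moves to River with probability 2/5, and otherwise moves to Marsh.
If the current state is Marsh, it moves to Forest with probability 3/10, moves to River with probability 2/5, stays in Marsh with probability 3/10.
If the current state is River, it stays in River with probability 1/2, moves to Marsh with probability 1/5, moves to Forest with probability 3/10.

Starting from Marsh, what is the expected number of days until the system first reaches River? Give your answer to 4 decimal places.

2.5000

Let t(s) be the expected number of days to first reach River from state s, with t(River) = 0. Conditioning on the first day:
t(Forest) = 1 + 0.4·t(Forest) + 0.2·t(Marsh)
t(Marsh) = 1 + 0.3·t(Forest) + 0.3·t(Marsh)
Solving: t(Forest) = 2.5000, t(Marsh) = 2.5000.
Expected days from Marsh to River: 2.5000.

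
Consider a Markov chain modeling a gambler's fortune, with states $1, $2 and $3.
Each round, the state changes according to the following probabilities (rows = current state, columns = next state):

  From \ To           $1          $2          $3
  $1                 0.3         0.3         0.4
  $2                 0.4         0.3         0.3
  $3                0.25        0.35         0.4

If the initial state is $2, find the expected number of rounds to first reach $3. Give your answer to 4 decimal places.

Let t(s) be the expected number of rounds to first reach $3 from state s, with t($3) = 0. Conditioning on the first round:
t($1) = 1 + 0.3·t($1) + 0.3·t($2)
t($2) = 1 + 0.4·t($1) + 0.3·t($2)
Solving: t($1) = 2.7027, t($2) = 2.9730.
Expected rounds from $2 to $3: 2.9730.

2.9730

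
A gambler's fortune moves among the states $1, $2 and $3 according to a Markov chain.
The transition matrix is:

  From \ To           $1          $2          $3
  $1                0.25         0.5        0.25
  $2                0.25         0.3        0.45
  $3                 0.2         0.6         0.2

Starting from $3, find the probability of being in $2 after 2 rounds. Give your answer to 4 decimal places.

Sum over the intermediate state after 1 round:
P = P($3→$1)·P($1→$2) + P($3→$2)·P($2→$2) + P($3→$3)·P($3→$2)
  = 0.2×0.5 + 0.6×0.3 + 0.2×0.6
  = 0.1000 + 0.1800 + 0.1200 = 0.4000

0.4000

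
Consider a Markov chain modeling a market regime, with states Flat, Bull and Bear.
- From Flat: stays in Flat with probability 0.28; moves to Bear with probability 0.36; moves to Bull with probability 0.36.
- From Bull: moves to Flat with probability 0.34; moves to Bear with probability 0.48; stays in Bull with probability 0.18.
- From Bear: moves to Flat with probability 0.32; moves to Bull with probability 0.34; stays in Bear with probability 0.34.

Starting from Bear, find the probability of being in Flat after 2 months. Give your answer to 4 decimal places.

0.3140

Sum over the intermediate state after 1 month:
P = P(Bear→Flat)·P(Flat→Flat) + P(Bear→Bull)·P(Bull→Flat) + P(Bear→Bear)·P(Bear→Flat)
  = 0.32×0.28 + 0.34×0.34 + 0.34×0.32
  = 0.0896 + 0.1156 + 0.1088 = 0.3140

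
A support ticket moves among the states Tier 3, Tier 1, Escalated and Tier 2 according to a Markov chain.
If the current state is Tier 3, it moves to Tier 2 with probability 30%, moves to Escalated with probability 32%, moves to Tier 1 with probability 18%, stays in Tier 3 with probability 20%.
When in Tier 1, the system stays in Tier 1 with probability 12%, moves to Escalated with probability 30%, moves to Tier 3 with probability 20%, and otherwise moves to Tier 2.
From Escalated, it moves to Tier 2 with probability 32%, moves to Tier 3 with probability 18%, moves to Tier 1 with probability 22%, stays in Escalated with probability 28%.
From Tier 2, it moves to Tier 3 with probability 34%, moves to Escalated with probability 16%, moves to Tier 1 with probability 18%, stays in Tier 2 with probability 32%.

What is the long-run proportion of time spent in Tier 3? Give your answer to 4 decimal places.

Let the stationary distribution be π with π = πP and π_1 + π_2 + π_3 + π_4 = 1.
π_1 = 0.2·π_1 + 0.2·π_2 + 0.18·π_3 + 0.34·π_4
π_2 = 0.18·π_1 + 0.12·π_2 + 0.22·π_3 + 0.18·π_4
π_3 = 0.32·π_1 + 0.3·π_2 + 0.28·π_3 + 0.16·π_4
Solving with the normalization constraint gives π = (0.2406, 0.1794, 0.2541, 0.3260).
So the stationary probability of Tier 3 is 0.2406.

0.2406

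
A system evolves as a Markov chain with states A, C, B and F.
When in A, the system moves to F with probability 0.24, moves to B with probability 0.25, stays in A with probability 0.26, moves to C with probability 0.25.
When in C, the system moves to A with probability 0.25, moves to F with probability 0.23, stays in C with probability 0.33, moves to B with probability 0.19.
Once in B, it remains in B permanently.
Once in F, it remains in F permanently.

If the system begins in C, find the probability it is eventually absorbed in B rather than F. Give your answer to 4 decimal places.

0.4687

Let h(s) be the probability of absorption at B starting from transient state s. Then h(B) = 1 and h(F) = 0. By first-step analysis:
h(A) = 0.26·h(A) + 0.25·h(C) + 0.25·1 + 0.24·0
h(C) = 0.25·h(A) + 0.33·h(C) + 0.19·1 + 0.23·0
Solving: h(A) = 0.4962, h(C) = 0.4687.
Starting from C, the probability is 0.4687.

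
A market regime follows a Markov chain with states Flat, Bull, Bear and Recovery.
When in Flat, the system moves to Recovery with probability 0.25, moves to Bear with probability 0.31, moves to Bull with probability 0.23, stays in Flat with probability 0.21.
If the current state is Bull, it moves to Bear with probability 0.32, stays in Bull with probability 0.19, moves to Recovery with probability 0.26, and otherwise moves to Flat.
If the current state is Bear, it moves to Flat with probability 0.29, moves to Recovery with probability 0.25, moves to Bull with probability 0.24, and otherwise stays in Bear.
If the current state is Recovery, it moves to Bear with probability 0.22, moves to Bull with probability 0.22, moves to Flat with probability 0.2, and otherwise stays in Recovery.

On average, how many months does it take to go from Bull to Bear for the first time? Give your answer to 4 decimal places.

Let t(s) be the expected number of months to first reach Bear from state s, with t(Bear) = 0. Conditioning on the first month:
t(Flat) = 1 + 0.21·t(Flat) + 0.23·t(Bull) + 0.25·t(Recovery)
t(Bull) = 1 + 0.23·t(Flat) + 0.19·t(Bull) + 0.26·t(Recovery)
t(Recovery) = 1 + 0.2·t(Flat) + 0.22·t(Bull) + 0.36·t(Recovery)
Solving: t(Flat) = 3.4882, t(Bull) = 3.4580, t(Recovery) = 3.8413.
Expected months from Bull to Bear: 3.4580.

3.4580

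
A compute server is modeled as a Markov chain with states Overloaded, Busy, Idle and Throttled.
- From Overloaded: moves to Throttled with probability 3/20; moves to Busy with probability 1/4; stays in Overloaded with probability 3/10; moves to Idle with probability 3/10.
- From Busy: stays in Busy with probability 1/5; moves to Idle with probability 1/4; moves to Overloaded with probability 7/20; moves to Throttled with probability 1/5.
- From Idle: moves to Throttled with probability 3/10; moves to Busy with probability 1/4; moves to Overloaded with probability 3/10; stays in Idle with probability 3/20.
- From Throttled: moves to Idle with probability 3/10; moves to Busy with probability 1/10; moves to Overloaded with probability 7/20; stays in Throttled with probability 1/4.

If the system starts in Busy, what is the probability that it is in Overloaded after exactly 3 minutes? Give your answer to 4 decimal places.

Propagate the distribution vector 3 minutes from Busy.
After 0 minutes: (0.0000, 1.0000, 0.0000, 0.0000)
After 1 minute: (0.3500, 0.2000, 0.2500, 0.2000)
After 2 minutes: (0.3200, 0.2100, 0.2525, 0.2175)
After 3 minutes: (0.3214, 0.2069, 0.2516, 0.2201)
P(in Overloaded after 3 minutes) = 0.3214

0.3214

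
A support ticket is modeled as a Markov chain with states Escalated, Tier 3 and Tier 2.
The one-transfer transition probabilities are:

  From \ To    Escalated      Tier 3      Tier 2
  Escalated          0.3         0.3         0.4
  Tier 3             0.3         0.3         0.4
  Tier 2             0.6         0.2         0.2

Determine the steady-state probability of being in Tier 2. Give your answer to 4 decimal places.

0.3333

Let the stationary distribution be π with π = πP and π_1 + π_2 + π_3 = 1.
π_1 = 0.3·π_1 + 0.3·π_2 + 0.6·π_3
π_2 = 0.3·π_1 + 0.3·π_2 + 0.2·π_3
Solving with the normalization constraint gives π = (0.4000, 0.2667, 0.3333).
So the stationary probability of Tier 2 is 0.3333.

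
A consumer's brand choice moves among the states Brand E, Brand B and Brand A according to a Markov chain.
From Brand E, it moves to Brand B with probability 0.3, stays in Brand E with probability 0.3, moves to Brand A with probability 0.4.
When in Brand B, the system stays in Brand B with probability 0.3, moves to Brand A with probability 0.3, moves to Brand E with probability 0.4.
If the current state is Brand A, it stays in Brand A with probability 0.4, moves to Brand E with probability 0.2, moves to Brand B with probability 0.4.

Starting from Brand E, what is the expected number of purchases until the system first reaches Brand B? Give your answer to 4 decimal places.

Let t(s) be the expected number of purchases to first reach Brand B from state s, with t(Brand B) = 0. Conditioning on the first purchase:
t(Brand E) = 1 + 0.3·t(Brand E) + 0.4·t(Brand A)
t(Brand A) = 1 + 0.2·t(Brand E) + 0.4·t(Brand A)
Solving: t(Brand E) = 2.9412, t(Brand A) = 2.6471.
Expected purchases from Brand E to Brand B: 2.9412.

2.9412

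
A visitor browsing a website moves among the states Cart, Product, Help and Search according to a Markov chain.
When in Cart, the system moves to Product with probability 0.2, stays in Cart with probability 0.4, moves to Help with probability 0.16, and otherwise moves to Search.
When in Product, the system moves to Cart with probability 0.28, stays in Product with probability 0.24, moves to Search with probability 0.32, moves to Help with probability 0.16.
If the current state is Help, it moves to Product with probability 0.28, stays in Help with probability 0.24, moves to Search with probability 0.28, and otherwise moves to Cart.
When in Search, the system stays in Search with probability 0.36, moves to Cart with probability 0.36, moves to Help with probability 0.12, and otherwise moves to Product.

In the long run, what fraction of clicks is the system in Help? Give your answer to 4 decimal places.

0.1609

Let the stationary distribution be π with π = πP and π_1 + π_2 + π_3 + π_4 = 1.
π_1 = 0.4·π_1 + 0.28·π_2 + 0.2·π_3 + 0.36·π_4
π_2 = 0.2·π_1 + 0.24·π_2 + 0.28·π_3 + 0.16·π_4
π_3 = 0.16·π_1 + 0.16·π_2 + 0.24·π_3 + 0.12·π_4
Solving with the normalization constraint gives π = (0.3307, 0.2093, 0.1609, 0.2991).
So the stationary probability of Help is 0.1609.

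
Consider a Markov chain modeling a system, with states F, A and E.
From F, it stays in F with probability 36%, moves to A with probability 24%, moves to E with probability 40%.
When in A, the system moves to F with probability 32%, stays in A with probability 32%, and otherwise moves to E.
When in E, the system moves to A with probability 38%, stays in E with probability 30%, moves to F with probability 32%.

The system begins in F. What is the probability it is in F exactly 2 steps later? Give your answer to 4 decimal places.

0.3344

Sum over the intermediate state after 1 step:
P = P(F→F)·P(F→F) + P(F→A)·P(A→F) + P(F→E)·P(E→F)
  = 0.36×0.36 + 0.24×0.32 + 0.4×0.32
  = 0.1296 + 0.0768 + 0.1280 = 0.3344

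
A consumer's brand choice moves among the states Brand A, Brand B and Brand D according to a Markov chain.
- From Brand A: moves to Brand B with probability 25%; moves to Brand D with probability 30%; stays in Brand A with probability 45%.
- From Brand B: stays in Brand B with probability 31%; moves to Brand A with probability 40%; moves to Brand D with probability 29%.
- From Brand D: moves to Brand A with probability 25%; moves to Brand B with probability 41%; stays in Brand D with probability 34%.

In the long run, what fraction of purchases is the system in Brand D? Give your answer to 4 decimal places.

0.3092

Let the stationary distribution be π with π = πP and π_1 + π_2 + π_3 = 1.
π_1 = 0.45·π_1 + 0.4·π_2 + 0.25·π_3
π_2 = 0.25·π_1 + 0.31·π_2 + 0.41·π_3
Solving with the normalization constraint gives π = (0.3722, 0.3186, 0.3092).
So the stationary probability of Brand D is 0.3092.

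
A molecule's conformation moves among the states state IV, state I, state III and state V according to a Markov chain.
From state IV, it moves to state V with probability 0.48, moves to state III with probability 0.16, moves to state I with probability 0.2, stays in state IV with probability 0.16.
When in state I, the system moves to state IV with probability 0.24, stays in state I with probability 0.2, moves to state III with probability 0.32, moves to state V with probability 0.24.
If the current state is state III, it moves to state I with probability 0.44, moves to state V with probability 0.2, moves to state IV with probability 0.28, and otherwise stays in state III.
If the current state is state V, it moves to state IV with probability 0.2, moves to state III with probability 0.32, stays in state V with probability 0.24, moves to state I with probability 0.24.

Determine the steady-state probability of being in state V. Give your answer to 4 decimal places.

0.2837

Let the stationary distribution be π with π = πP and π_1 + π_2 + π_3 + π_4 = 1.
π_1 = 0.16·π_1 + 0.24·π_2 + 0.28·π_3 + 0.2·π_4
π_2 = 0.2·π_1 + 0.2·π_2 + 0.44·π_3 + 0.24·π_4
π_3 = 0.16·π_1 + 0.32·π_2 + 0.08·π_3 + 0.32·π_4
Solving with the normalization constraint gives π = (0.2202, 0.2665, 0.2296, 0.2837).
So the stationary probability of state V is 0.2837.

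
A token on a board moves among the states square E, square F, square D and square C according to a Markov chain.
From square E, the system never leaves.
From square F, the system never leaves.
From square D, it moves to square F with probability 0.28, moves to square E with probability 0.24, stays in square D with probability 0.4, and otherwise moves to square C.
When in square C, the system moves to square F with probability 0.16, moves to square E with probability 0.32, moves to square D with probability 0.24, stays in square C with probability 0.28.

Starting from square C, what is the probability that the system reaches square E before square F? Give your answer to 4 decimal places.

0.6047

Let h(s) be the probability of absorption at square E starting from transient state s. Then h(square E) = 1 and h(square F) = 0. By first-step analysis:
h(square D) = 0.24·1 + 0.28·0 + 0.4·h(square D) + 0.08·h(square C)
h(square C) = 0.32·1 + 0.16·0 + 0.24·h(square D) + 0.28·h(square C)
Solving: h(square D) = 0.4806, h(square C) = 0.6047.
Starting from square C, the probability is 0.6047.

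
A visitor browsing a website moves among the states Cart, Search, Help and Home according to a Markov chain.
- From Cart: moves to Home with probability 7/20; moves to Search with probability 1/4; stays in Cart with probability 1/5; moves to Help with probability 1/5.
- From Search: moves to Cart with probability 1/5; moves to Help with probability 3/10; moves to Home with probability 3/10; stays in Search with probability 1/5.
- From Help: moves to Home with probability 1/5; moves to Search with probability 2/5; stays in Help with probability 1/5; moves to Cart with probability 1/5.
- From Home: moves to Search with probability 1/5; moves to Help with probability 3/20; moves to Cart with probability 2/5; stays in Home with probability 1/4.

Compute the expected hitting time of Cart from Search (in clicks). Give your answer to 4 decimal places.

Let t(s) be the expected number of clicks to first reach Cart from state s, with t(Cart) = 0. Conditioning on the first click:
t(Search) = 1 + 0.2·t(Search) + 0.3·t(Help) + 0.3·t(Home)
t(Help) = 1 + 0.4·t(Search) + 0.2·t(Help) + 0.2·t(Home)
t(Home) = 1 + 0.2·t(Search) + 0.15·t(Help) + 0.25·t(Home)
Solving: t(Search) = 3.9583, t(Help) = 4.0278, t(Home) = 3.1944.
Expected clicks from Search to Cart: 3.9583.

3.9583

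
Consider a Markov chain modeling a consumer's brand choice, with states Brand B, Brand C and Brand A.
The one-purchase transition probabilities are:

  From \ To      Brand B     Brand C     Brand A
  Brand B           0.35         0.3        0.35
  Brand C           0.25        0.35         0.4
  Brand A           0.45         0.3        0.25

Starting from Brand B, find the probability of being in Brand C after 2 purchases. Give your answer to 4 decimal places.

Sum over the intermediate state after 1 purchase:
P = P(Brand B→Brand B)·P(Brand B→Brand C) + P(Brand B→Brand C)·P(Brand C→Brand C) + P(Brand B→Brand A)·P(Brand A→Brand C)
  = 0.35×0.3 + 0.3×0.35 + 0.35×0.3
  = 0.1050 + 0.1050 + 0.1050 = 0.3150

0.3150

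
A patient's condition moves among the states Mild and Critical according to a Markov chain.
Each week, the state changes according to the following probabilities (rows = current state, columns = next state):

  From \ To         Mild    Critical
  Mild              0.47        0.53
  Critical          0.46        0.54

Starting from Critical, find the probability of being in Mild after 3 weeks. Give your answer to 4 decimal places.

0.4646

Propagate the distribution vector 3 weeks from Critical.
After 0 weeks: (0.0000, 1.0000)
After 1 week: (0.4600, 0.5400)
After 2 weeks: (0.4646, 0.5354)
After 3 weeks: (0.4646, 0.5354)
P(in Mild after 3 weeks) = 0.4646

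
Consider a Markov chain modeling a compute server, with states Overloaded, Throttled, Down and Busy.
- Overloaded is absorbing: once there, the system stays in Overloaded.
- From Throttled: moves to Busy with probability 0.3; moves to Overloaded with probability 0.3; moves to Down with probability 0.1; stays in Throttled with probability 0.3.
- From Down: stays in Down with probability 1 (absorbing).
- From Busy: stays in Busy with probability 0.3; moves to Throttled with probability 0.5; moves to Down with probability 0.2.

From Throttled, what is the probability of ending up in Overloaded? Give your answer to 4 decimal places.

0.6176

Let h(s) be the probability of absorption at Overloaded starting from transient state s. Then h(Overloaded) = 1 and h(Down) = 0. By first-step analysis:
h(Throttled) = 0.3·1 + 0.3·h(Throttled) + 0.1·0 + 0.3·h(Busy)
h(Busy) = 0.5·h(Throttled) + 0.2·0 + 0.3·h(Busy)
Solving: h(Throttled) = 0.6176, h(Busy) = 0.4412.
Starting from Throttled, the probability is 0.6176.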